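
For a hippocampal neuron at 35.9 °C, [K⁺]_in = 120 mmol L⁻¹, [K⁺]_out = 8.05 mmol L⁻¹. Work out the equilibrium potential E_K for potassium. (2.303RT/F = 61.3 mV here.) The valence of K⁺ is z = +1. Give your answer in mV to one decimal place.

-71.9 mV

E = (61.3/z) · log₁₀([K⁺]_out/[K⁺]_in) with z = +1.
= (61.3/1) · log₁₀(8.05/120) = 61.30 · log₁₀(0.06708)
= 61.30 · (-1.1734) = -71.93 mV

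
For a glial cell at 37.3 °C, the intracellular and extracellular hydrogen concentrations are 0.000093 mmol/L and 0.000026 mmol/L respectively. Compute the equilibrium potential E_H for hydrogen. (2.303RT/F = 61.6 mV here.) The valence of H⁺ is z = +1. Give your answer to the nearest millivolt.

E = (61.6/z) · log₁₀([H⁺]_out/[H⁺]_in) with z = +1.
= (61.6/1) · log₁₀(0.000026/0.000093) = 61.60 · log₁₀(0.2796)
= 61.60 · (-0.5535) = -34.10 mV

-34 mV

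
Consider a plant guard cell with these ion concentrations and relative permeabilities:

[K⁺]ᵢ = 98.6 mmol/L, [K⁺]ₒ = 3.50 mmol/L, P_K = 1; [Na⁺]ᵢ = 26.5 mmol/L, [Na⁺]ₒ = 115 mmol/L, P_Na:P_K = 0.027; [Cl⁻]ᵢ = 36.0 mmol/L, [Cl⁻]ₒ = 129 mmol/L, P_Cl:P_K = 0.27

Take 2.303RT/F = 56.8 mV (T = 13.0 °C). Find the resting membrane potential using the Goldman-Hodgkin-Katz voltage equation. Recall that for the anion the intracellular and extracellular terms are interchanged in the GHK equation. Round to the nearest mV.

Vm = 56.8 · log₁₀[(Σ P·[cation]ₒ + Σ P·[anion]ᵢ) / (Σ P·[cation]ᵢ + Σ P·[anion]ₒ)]
Numerator = 1×3.50 + 0.027×115 + 0.27×36.0 = 16.33
Denominator = 1×98.6 + 0.027×26.5 + 0.27×129 = 134.1
Vm = 56.8 · log₁₀(0.1217) = 56.8 × (-0.9147) = -51.96 mV

-52 mV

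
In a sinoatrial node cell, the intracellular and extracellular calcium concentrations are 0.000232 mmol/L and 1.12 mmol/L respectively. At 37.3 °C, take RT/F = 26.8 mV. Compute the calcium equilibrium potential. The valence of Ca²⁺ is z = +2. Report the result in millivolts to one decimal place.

113.7 mV

E = (26.8/z) · ln([Ca²⁺]_out/[Ca²⁺]_in) with z = +2.
= (26.8/2) · ln(1.12/0.000232) = 13.40 · ln(4828)
= 13.40 · (8.4821) = 113.66 mV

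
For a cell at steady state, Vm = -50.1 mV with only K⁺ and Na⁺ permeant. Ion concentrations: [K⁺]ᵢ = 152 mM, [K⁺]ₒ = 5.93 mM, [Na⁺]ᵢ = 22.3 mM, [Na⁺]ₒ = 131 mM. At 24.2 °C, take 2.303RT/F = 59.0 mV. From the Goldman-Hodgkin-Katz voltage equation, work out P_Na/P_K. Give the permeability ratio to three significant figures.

0.122

Let α = P_Na/P_K. GHK: Vm = 59.0·log₁₀[(Kₒ + α·Naₒ)/(Kᵢ + α·Naᵢ)].
10^(Vm/59.0) = 10^(-50.1/59.0) = 0.14153
So 0.14153·(Kᵢ + α·Naᵢ) = Kₒ + α·Naₒ → α = (0.14153·152.0 − 5.93) / (131.0 − 0.14153·22.3)
α = (21.51 − 5.93) / (131.0 − 3.156) = 15.58/127.8 = 0.1219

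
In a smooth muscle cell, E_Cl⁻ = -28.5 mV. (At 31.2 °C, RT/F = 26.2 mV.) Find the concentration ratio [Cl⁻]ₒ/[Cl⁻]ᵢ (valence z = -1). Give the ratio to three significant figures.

ln([out]/[in]) = E·z/(26.2) = -28.5 × -1 / 26.2 = 1.0878
[out]/[in] = e^(1.0878) = 2.968

2.97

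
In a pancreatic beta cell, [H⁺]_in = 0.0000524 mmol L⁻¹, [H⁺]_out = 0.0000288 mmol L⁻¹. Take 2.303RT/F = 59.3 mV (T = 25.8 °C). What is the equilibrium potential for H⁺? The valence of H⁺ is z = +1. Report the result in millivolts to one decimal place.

-15.4 mV

E = (59.3/z) · log₁₀([H⁺]_out/[H⁺]_in) with z = +1.
= (59.3/1) · log₁₀(0.0000288/0.0000524) = 59.30 · log₁₀(0.5496)
= 59.30 · (-0.2599) = -15.41 mV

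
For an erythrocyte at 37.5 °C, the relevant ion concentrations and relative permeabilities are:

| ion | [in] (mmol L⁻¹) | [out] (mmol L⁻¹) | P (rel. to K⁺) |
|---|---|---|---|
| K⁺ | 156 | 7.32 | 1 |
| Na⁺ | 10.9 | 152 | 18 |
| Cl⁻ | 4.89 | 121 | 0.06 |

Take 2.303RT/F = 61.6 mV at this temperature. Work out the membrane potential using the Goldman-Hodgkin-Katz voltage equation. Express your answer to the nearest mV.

54 mV

Vm = 61.6 · log₁₀[(Σ P·[cation]ₒ + Σ P·[anion]ᵢ) / (Σ P·[cation]ᵢ + Σ P·[anion]ₒ)]
Numerator = 1×7.32 + 18×152 + 0.06×4.89 = 2744
Denominator = 1×156 + 18×10.9 + 0.06×121 = 359.5
Vm = 61.6 · log₁₀(7.6326) = 61.6 × (0.8827) = 54.37 mV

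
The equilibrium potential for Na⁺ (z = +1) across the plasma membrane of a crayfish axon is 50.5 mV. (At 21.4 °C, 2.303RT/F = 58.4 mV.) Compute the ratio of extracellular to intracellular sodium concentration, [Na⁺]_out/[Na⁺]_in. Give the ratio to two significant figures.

log₁₀([out]/[in]) = E·z/(58.4) = 50.5 × 1 / 58.4 = 0.8647
[out]/[in] = 10^(0.8647) = 7.324

7.3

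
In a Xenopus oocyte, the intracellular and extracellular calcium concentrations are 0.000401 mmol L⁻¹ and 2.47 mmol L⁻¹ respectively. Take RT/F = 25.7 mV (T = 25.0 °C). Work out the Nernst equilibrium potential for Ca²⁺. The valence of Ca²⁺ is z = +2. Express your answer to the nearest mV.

E = (25.7/z) · ln([Ca²⁺]_out/[Ca²⁺]_in) with z = +2.
= (25.7/2) · ln(2.47/0.000401) = 12.85 · ln(6160)
= 12.85 · (8.7258) = 112.13 mV

112 mV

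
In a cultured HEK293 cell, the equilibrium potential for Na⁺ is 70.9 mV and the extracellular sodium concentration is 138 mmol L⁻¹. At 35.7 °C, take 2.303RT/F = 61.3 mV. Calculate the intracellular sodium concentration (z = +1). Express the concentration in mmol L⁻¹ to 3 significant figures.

Nernst: E = (61.3/1) · log₁₀([out]/[in]), so log₁₀([out]/[in]) = 70.9 × 1 / 61.3 = 1.1566.
[out]/[in] = 10^(1.1566) = 14.34.
[in] = 138 / 14.34 = 9.622 mmol L⁻¹.

9.62 mmol L⁻¹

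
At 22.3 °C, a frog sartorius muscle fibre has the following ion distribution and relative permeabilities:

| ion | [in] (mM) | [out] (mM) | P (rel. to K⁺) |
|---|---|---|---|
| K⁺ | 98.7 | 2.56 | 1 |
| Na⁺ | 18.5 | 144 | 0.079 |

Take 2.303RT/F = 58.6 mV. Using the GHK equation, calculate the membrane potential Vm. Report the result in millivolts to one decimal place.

Vm = 58.6 · log₁₀[(Σ P·[cation]ₒ + Σ P·[anion]ᵢ) / (Σ P·[cation]ᵢ + Σ P·[anion]ₒ)]
Numerator = 1×2.56 + 0.079×144 = 13.94
Denominator = 1×98.7 + 0.079×18.5 = 100.2
Vm = 58.6 · log₁₀(0.13914) = 58.6 × (-0.8566) = -50.19 mV

-50.2 mV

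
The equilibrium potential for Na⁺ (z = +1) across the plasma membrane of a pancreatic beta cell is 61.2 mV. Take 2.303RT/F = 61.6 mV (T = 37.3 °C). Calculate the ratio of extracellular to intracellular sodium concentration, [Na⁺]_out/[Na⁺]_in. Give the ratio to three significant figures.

log₁₀([out]/[in]) = E·z/(61.6) = 61.2 × 1 / 61.6 = 0.9935
[out]/[in] = 10^(0.9935) = 9.852

9.85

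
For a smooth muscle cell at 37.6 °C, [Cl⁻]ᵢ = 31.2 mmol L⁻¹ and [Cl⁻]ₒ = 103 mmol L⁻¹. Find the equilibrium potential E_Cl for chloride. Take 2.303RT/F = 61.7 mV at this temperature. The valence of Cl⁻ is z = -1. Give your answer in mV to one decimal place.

-32.0 mV

E = (61.7/z) · log₁₀([Cl⁻]_out/[Cl⁻]_in) with z = -1.
For an anion, dividing by z = -1 reverses the sign.
= (61.7/-1) · log₁₀(103/31.2) = -61.70 · log₁₀(3.301)
= -61.70 · (0.5187) = -32.00 mV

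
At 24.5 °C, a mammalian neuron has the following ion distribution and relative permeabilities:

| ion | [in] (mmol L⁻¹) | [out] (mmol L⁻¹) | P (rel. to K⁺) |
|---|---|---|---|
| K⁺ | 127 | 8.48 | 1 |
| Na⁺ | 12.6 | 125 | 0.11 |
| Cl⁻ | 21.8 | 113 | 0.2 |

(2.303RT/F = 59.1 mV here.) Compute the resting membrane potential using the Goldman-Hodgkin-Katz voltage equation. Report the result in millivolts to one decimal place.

Vm = 59.1 · log₁₀[(Σ P·[cation]ₒ + Σ P·[anion]ᵢ) / (Σ P·[cation]ᵢ + Σ P·[anion]ₒ)]
Numerator = 1×8.48 + 0.11×125 + 0.2×21.8 = 26.59
Denominator = 1×127 + 0.11×12.6 + 0.2×113 = 151
Vm = 59.1 · log₁₀(0.17611) = 59.1 × (-0.7542) = -44.57 mV

-44.6 mV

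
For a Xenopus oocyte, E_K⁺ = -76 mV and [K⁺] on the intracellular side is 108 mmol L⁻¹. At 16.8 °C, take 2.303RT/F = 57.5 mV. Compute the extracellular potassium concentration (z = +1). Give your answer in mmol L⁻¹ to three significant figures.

Nernst: E = (57.5/1) · log₁₀([out]/[in]), so log₁₀([out]/[in]) = -76.0 × 1 / 57.5 = -1.3217.
[out]/[in] = 10^(-1.3217) = 0.04767.
[out] = 0.04767 × 108 = 5.149 mmol L⁻¹.

5.15 mmol L⁻¹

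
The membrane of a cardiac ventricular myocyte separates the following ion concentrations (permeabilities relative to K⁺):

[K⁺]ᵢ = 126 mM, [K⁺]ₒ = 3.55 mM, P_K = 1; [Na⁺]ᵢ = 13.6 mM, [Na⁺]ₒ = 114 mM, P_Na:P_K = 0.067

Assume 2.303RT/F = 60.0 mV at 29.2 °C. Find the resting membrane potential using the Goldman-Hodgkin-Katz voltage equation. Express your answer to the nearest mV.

Vm = 60.0 · log₁₀[(Σ P·[cation]ₒ + Σ P·[anion]ᵢ) / (Σ P·[cation]ᵢ + Σ P·[anion]ₒ)]
Numerator = 1×3.55 + 0.067×114 = 11.19
Denominator = 1×126 + 0.067×13.6 = 126.9
Vm = 60.0 · log₁₀(0.088156) = 60.0 × (-1.0547) = -63.28 mV

-63 mV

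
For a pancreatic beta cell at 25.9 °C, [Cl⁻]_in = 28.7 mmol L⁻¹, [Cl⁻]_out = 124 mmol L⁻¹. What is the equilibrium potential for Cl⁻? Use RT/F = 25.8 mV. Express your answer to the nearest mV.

-38 mV

E = (25.8/z) · ln([Cl⁻]_out/[Cl⁻]_in) with z = -1.
For an anion, dividing by z = -1 reverses the sign.
= (25.8/-1) · ln(124/28.7) = -25.80 · ln(4.321)
= -25.80 · (1.4634) = -37.76 mV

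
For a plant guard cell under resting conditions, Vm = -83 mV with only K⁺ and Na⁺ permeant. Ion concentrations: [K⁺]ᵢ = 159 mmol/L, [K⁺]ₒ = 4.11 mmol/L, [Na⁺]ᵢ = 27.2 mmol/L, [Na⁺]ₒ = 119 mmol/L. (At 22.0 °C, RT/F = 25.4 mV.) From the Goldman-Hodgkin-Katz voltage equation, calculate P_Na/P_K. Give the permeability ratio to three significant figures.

0.0165

Let α = P_Na/P_K. GHK: Vm = 25.4·ln[(Kₒ + α·Naₒ)/(Kᵢ + α·Naᵢ)].
e^(Vm/25.4) = e^(-83.0/25.4) = 0.038093
So 0.038093·(Kᵢ + α·Naᵢ) = Kₒ + α·Naₒ → α = (0.038093·159.0 − 4.11) / (119.0 − 0.038093·27.2)
α = (6.057 − 4.11) / (119.0 − 1.036) = 1.947/118 = 0.0165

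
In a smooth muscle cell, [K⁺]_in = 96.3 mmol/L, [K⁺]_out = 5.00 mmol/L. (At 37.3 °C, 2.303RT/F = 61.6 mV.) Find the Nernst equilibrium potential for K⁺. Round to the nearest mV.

-79 mV

E = (61.6/z) · log₁₀([K⁺]_out/[K⁺]_in) with z = +1.
= (61.6/1) · log₁₀(5.00/96.3) = 61.60 · log₁₀(0.05192)
= 61.60 · (-1.2847) = -79.13 mV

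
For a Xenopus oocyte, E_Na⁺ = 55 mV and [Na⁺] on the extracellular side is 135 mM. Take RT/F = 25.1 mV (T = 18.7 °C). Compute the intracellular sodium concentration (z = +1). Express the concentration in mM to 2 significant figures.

Nernst: E = (25.1/1) · ln([out]/[in]), so ln([out]/[in]) = 55.0 × 1 / 25.1 = 2.1912.
[out]/[in] = e^(2.1912) = 8.946.
[in] = 135 / 8.946 = 15.09 mM.

15 mM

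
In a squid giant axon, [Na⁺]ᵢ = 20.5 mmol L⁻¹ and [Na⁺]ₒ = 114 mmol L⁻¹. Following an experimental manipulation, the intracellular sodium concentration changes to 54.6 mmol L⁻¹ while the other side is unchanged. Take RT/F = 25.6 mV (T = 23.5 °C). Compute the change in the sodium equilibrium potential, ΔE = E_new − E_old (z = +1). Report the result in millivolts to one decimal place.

-25.1 mV

E_old = (25.6/1)·ln(114/20.5) = 43.92 mV
E_new = (25.6/1)·ln(114/54.6) = 18.85 mV
ΔE = 18.85 − (43.92) = -25.08 mV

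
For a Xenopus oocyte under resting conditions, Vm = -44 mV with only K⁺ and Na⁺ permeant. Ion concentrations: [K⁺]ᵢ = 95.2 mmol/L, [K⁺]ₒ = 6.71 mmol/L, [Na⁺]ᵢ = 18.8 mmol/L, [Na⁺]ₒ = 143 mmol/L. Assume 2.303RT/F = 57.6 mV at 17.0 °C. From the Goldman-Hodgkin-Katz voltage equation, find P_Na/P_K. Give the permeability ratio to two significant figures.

Let α = P_Na/P_K. GHK: Vm = 57.6·log₁₀[(Kₒ + α·Naₒ)/(Kᵢ + α·Naᵢ)].
10^(Vm/57.6) = 10^(-44.0/57.6) = 0.17223
So 0.17223·(Kᵢ + α·Naᵢ) = Kₒ + α·Naₒ → α = (0.17223·95.2 − 6.71) / (143.0 − 0.17223·18.8)
α = (16.4 − 6.71) / (143.0 − 3.238) = 9.686/139.8 = 0.06931

0.069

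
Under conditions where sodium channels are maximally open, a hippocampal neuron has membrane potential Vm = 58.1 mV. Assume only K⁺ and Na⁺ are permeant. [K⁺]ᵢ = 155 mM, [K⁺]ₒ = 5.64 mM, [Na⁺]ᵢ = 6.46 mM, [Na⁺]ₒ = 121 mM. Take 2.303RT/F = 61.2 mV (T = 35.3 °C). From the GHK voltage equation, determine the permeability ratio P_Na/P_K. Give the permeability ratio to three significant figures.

Let α = P_Na/P_K. GHK: Vm = 61.2·log₁₀[(Kₒ + α·Naₒ)/(Kᵢ + α·Naᵢ)].
10^(Vm/61.2) = 10^(58.1/61.2) = 8.8991
So 8.8991·(Kᵢ + α·Naᵢ) = Kₒ + α·Naₒ → α = (8.8991·155.0 − 5.64) / (121.0 − 8.8991·6.46)
α = (1379 − 5.64) / (121.0 − 57.49) = 1374/63.51 = 21.63

21.6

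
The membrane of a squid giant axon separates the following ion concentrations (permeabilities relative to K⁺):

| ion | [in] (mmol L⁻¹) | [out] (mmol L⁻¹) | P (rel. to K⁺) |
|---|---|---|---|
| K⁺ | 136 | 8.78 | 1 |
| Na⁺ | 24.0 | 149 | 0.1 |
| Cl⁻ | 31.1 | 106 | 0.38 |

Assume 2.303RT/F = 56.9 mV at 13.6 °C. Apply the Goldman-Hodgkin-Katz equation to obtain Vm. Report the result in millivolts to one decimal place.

-39.9 mV

Vm = 56.9 · log₁₀[(Σ P·[cation]ₒ + Σ P·[anion]ᵢ) / (Σ P·[cation]ᵢ + Σ P·[anion]ₒ)]
Numerator = 1×8.78 + 0.1×149 + 0.38×31.1 = 35.5
Denominator = 1×136 + 0.1×24.0 + 0.38×106 = 178.7
Vm = 56.9 · log₁₀(0.19867) = 56.9 × (-0.7019) = -39.94 mV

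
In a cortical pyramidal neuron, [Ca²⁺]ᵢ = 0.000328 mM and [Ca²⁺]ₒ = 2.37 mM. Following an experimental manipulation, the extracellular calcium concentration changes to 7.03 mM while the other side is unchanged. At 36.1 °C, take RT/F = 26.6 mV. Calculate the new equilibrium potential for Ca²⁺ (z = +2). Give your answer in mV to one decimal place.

132.6 mV

After the shift: [Ca²⁺]_out = 7.03, [Ca²⁺]_in = 0.000328 mM.
E_new = (26.6/2)·ln(7.03/0.000328) = 13.30 · (9.9727) = 132.64 mV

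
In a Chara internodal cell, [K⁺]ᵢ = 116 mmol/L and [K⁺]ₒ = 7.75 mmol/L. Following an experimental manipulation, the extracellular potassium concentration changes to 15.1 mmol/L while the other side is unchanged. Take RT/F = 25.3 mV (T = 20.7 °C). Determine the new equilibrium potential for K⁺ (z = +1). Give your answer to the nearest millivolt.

After the shift: [K⁺]_out = 15.1, [K⁺]_in = 116 mmol/L.
E_new = (25.3/1)·ln(15.1/116) = 25.30 · (-2.0389) = -51.58 mV

-52 mV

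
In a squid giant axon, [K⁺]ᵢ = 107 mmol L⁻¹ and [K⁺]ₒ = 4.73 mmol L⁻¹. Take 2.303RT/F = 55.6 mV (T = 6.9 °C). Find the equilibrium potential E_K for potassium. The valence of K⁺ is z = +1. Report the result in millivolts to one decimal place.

-75.3 mV

E = (55.6/z) · log₁₀([K⁺]_out/[K⁺]_in) with z = +1.
= (55.6/1) · log₁₀(4.73/107) = 55.60 · log₁₀(0.04421)
= 55.60 · (-1.3545) = -75.31 mV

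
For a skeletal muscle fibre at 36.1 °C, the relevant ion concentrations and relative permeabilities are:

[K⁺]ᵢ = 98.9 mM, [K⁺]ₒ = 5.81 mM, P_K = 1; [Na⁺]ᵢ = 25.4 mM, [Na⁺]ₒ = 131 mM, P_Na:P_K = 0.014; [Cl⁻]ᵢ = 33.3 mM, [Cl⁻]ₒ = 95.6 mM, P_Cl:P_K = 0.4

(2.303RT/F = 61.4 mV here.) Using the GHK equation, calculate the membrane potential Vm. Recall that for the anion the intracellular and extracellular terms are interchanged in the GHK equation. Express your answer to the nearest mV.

Vm = 61.4 · log₁₀[(Σ P·[cation]ₒ + Σ P·[anion]ᵢ) / (Σ P·[cation]ᵢ + Σ P·[anion]ₒ)]
Numerator = 1×5.81 + 0.014×131 + 0.4×33.3 = 20.96
Denominator = 1×98.9 + 0.014×25.4 + 0.4×95.6 = 137.5
Vm = 61.4 · log₁₀(0.15247) = 61.4 × (-0.8168) = -50.15 mV

-50 mV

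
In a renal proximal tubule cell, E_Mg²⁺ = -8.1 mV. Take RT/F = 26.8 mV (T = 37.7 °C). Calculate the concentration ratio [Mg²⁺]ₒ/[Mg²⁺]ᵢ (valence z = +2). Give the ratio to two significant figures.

0.55

ln([out]/[in]) = E·z/(26.8) = -8.1 × 2 / 26.8 = -0.6045
[out]/[in] = e^(-0.6045) = 0.5464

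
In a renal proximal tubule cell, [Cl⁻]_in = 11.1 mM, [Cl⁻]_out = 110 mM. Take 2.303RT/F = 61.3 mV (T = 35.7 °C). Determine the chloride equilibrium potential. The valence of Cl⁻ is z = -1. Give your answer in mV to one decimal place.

E = (61.3/z) · log₁₀([Cl⁻]_out/[Cl⁻]_in) with z = -1.
For an anion, dividing by z = -1 reverses the sign.
= (61.3/-1) · log₁₀(110/11.1) = -61.30 · log₁₀(9.91)
= -61.30 · (0.9961) = -61.06 mV

-61.1 mV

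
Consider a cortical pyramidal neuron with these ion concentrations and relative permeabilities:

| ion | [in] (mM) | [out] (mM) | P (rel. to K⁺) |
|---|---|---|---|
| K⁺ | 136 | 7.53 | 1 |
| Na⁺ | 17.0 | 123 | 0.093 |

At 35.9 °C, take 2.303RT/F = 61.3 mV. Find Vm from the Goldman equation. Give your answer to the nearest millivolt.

Vm = 61.3 · log₁₀[(Σ P·[cation]ₒ + Σ P·[anion]ᵢ) / (Σ P·[cation]ᵢ + Σ P·[anion]ₒ)]
Numerator = 1×7.53 + 0.093×123 = 18.97
Denominator = 1×136 + 0.093×17.0 = 137.6
Vm = 61.3 · log₁₀(0.13788) = 61.3 × (-0.8605) = -52.75 mV

-53 mV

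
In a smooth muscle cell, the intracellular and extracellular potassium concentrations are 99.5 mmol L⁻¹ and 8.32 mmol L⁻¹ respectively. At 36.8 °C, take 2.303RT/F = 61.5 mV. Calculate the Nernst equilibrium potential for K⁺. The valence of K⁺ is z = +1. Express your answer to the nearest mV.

E = (61.5/z) · log₁₀([K⁺]_out/[K⁺]_in) with z = +1.
= (61.5/1) · log₁₀(8.32/99.5) = 61.50 · log₁₀(0.08362)
= 61.50 · (-1.0777) = -66.28 mV

-66 mV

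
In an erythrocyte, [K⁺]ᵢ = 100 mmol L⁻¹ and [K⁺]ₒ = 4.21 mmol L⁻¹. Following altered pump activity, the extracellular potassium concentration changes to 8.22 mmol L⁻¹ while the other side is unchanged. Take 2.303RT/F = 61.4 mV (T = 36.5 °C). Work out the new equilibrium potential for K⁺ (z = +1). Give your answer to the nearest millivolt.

-67 mV

After the shift: [K⁺]_out = 8.22, [K⁺]_in = 100 mmol L⁻¹.
E_new = (61.4/1)·log₁₀(8.22/100) = 61.40 · (-1.0851) = -66.63 mV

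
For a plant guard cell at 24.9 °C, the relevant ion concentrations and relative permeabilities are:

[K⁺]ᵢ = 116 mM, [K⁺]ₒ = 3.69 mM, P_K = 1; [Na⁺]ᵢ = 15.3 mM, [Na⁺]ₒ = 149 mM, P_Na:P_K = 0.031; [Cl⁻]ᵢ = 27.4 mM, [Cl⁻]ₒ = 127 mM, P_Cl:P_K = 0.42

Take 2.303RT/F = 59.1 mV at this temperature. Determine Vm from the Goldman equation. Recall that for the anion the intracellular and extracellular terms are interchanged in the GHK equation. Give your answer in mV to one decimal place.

-55.1 mV

Vm = 59.1 · log₁₀[(Σ P·[cation]ₒ + Σ P·[anion]ᵢ) / (Σ P·[cation]ᵢ + Σ P·[anion]ₒ)]
Numerator = 1×3.69 + 0.031×149 + 0.42×27.4 = 19.82
Denominator = 1×116 + 0.031×15.3 + 0.42×127 = 169.8
Vm = 59.1 · log₁₀(0.1167) = 59.1 × (-0.9329) = -55.14 mV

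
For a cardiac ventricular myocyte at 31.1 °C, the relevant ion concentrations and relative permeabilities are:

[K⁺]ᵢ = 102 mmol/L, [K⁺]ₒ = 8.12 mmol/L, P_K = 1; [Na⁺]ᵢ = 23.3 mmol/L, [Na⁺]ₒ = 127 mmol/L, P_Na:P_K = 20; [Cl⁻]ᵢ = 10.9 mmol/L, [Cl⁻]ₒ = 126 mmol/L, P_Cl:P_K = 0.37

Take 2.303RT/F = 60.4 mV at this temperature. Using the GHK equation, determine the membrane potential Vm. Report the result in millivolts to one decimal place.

37.3 mV

Vm = 60.4 · log₁₀[(Σ P·[cation]ₒ + Σ P·[anion]ᵢ) / (Σ P·[cation]ᵢ + Σ P·[anion]ₒ)]
Numerator = 1×8.12 + 20×127 + 0.37×10.9 = 2552
Denominator = 1×102 + 20×23.3 + 0.37×126 = 614.6
Vm = 60.4 · log₁₀(4.1524) = 60.4 × (0.6183) = 37.35 mV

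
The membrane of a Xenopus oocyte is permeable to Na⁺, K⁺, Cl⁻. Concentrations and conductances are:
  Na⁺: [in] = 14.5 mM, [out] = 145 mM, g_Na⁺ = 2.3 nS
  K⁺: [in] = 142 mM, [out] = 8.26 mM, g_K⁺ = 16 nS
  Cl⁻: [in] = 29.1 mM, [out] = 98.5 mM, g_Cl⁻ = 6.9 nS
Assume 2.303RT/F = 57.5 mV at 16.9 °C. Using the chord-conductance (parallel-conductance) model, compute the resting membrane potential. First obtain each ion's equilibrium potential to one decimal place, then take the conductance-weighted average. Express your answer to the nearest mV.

-48 mV

E_Na⁺ = (57.5/1)·log₁₀(145/14.5) = 57.5 mV
E_K⁺ = (57.5/1)·log₁₀(8.26/142) = -71.0 mV
E_Cl⁻ = (57.5/-1)·log₁₀(98.5/29.1) = -30.4 mV
Vm = (Σ gᵢEᵢ)/(Σ gᵢ) = (2.3·57.5 + 16·-71.0 + 6.9·-30.4) / (2.3 + 16 + 6.9)
= -1213.51 / 25.2 = -48.16 mV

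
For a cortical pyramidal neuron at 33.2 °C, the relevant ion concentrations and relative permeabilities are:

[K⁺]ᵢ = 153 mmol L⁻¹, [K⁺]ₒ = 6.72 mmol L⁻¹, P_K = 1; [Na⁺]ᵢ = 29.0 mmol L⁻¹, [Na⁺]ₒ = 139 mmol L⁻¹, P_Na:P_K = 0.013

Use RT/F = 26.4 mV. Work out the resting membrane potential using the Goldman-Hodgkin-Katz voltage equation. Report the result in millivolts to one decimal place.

-76.3 mV

Vm = 26.4 · ln[(Σ P·[cation]ₒ + Σ P·[anion]ᵢ) / (Σ P·[cation]ᵢ + Σ P·[anion]ₒ)]
Numerator = 1×6.72 + 0.013×139 = 8.527
Denominator = 1×153 + 0.013×29.0 = 153.4
Vm = 26.4 · ln(0.055595) = 26.4 × (-2.8897) = -76.29 mV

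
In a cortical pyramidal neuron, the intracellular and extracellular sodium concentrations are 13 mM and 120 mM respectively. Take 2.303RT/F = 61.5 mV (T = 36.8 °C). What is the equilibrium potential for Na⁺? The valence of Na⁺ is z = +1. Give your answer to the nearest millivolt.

59 mV

E = (61.5/z) · log₁₀([Na⁺]_out/[Na⁺]_in) with z = +1.
= (61.5/1) · log₁₀(120/13) = 61.50 · log₁₀(9.231)
= 61.50 · (0.9652) = 59.36 mV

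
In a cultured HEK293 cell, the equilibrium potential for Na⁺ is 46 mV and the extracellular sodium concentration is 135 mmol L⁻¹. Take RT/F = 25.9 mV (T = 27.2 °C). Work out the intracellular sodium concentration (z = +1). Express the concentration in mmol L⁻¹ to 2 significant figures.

Nernst: E = (25.9/1) · ln([out]/[in]), so ln([out]/[in]) = 46.0 × 1 / 25.9 = 1.7761.
[out]/[in] = e^(1.7761) = 5.907.
[in] = 135 / 5.907 = 22.86 mmol L⁻¹.

23 mmol L⁻¹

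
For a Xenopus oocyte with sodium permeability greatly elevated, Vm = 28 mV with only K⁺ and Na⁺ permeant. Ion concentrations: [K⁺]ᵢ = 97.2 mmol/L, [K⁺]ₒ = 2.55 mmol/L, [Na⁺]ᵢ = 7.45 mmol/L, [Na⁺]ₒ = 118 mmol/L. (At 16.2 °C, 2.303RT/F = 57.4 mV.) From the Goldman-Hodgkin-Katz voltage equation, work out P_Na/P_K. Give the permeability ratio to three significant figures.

3.12

Let α = P_Na/P_K. GHK: Vm = 57.4·log₁₀[(Kₒ + α·Naₒ)/(Kᵢ + α·Naᵢ)].
10^(Vm/57.4) = 10^(28.0/57.4) = 3.0747
So 3.0747·(Kᵢ + α·Naᵢ) = Kₒ + α·Naₒ → α = (3.0747·97.2 − 2.55) / (118.0 − 3.0747·7.45)
α = (298.9 − 2.55) / (118.0 − 22.91) = 296.3/95.09 = 3.116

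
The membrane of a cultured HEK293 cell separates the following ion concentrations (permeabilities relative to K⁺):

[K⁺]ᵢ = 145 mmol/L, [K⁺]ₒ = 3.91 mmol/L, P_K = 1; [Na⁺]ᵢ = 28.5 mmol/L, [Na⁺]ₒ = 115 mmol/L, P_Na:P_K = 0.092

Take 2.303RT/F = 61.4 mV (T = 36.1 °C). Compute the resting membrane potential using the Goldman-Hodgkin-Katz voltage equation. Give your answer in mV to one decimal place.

-61.9 mV

Vm = 61.4 · log₁₀[(Σ P·[cation]ₒ + Σ P·[anion]ᵢ) / (Σ P·[cation]ᵢ + Σ P·[anion]ₒ)]
Numerator = 1×3.91 + 0.092×115 = 14.49
Denominator = 1×145 + 0.092×28.5 = 147.6
Vm = 61.4 · log₁₀(0.098156) = 61.4 × (-1.0081) = -61.90 mV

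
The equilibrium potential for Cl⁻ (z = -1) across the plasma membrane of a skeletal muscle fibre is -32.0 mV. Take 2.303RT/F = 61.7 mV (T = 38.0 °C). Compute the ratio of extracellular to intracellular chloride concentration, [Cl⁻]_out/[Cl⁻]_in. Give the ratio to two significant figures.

3.3

log₁₀([out]/[in]) = E·z/(61.7) = -32.0 × -1 / 61.7 = 0.5186
[out]/[in] = 10^(0.5186) = 3.301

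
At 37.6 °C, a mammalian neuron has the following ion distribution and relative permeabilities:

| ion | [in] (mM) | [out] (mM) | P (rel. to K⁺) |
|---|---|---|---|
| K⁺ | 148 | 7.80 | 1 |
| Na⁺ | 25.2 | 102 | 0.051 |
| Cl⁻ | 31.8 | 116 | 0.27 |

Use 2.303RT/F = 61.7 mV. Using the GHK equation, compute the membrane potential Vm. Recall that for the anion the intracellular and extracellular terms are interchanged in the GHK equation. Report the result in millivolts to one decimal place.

-56.9 mV

Vm = 61.7 · log₁₀[(Σ P·[cation]ₒ + Σ P·[anion]ᵢ) / (Σ P·[cation]ᵢ + Σ P·[anion]ₒ)]
Numerator = 1×7.80 + 0.051×102 + 0.27×31.8 = 21.59
Denominator = 1×148 + 0.051×25.2 + 0.27×116 = 180.6
Vm = 61.7 · log₁₀(0.11953) = 61.7 × (-0.9225) = -56.92 mV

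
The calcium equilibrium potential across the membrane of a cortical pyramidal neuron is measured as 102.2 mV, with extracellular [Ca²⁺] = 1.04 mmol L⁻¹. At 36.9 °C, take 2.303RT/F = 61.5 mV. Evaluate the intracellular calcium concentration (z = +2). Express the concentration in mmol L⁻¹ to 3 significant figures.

0.000494 mmol L⁻¹

Nernst: E = (61.5/2) · log₁₀([out]/[in]), so log₁₀([out]/[in]) = 102.2 × 2 / 61.5 = 3.3236.
[out]/[in] = 10^(3.3236) = 2107.
[in] = 1.04 / 2107 = 0.0004937 mmol L⁻¹.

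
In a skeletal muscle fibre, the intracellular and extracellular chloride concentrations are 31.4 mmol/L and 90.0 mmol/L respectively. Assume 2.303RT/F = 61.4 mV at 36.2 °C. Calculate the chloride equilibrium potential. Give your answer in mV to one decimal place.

-28.1 mV

E = (61.4/z) · log₁₀([Cl⁻]_out/[Cl⁻]_in) with z = -1.
For an anion, dividing by z = -1 reverses the sign.
= (61.4/-1) · log₁₀(90.0/31.4) = -61.40 · log₁₀(2.866)
= -61.40 · (0.4573) = -28.08 mV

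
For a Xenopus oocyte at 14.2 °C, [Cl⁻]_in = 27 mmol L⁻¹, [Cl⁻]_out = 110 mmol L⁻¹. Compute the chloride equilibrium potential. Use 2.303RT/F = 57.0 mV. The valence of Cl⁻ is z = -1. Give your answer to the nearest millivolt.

-35 mV

E = (57.0/z) · log₁₀([Cl⁻]_out/[Cl⁻]_in) with z = -1.
For an anion, dividing by z = -1 reverses the sign.
= (57.0/-1) · log₁₀(110/27) = -57.00 · log₁₀(4.074)
= -57.00 · (0.6100) = -34.77 mV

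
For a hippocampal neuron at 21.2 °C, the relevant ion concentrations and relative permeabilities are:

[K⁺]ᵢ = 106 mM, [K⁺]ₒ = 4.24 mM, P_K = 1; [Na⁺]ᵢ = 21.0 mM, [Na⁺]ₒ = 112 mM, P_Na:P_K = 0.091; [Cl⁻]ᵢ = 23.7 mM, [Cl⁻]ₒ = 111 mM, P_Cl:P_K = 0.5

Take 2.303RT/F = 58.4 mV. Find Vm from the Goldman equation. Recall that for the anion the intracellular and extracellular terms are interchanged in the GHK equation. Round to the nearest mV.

-46 mV

Vm = 58.4 · log₁₀[(Σ P·[cation]ₒ + Σ P·[anion]ᵢ) / (Σ P·[cation]ᵢ + Σ P·[anion]ₒ)]
Numerator = 1×4.24 + 0.091×112 + 0.5×23.7 = 26.28
Denominator = 1×106 + 0.091×21.0 + 0.5×111 = 163.4
Vm = 58.4 · log₁₀(0.16083) = 58.4 × (-0.7936) = -46.35 mV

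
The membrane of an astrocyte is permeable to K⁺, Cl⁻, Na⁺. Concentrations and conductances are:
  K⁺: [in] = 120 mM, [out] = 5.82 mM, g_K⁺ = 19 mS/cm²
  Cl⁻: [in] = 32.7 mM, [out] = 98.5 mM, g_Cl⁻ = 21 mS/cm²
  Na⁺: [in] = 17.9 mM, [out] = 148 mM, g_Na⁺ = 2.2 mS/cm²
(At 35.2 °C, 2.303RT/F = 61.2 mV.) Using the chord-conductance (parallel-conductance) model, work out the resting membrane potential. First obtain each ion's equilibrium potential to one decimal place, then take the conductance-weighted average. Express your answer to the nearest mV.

-48 mV

E_K⁺ = (61.2/1)·log₁₀(5.82/120) = -80.4 mV
E_Cl⁻ = (61.2/-1)·log₁₀(98.5/32.7) = -29.3 mV
E_Na⁺ = (61.2/1)·log₁₀(148/17.9) = 56.1 mV
Vm = (Σ gᵢEᵢ)/(Σ gᵢ) = (19·-80.4 + 21·-29.3 + 2.2·56.1) / (19 + 21 + 2.2)
= -2019.48 / 42.2 = -47.85 mV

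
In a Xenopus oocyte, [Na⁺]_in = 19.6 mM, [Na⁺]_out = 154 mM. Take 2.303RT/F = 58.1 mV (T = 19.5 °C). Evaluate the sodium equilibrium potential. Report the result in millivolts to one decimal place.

E = (58.1/z) · log₁₀([Na⁺]_out/[Na⁺]_in) with z = +1.
= (58.1/1) · log₁₀(154/19.6) = 58.10 · log₁₀(7.857)
= 58.10 · (0.8953) = 52.01 mV

52.0 mV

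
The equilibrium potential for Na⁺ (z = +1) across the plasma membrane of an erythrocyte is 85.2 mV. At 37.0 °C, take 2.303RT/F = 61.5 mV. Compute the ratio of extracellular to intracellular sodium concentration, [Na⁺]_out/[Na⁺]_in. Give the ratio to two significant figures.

24

log₁₀([out]/[in]) = E·z/(61.5) = 85.2 × 1 / 61.5 = 1.3854
[out]/[in] = 10^(1.3854) = 24.29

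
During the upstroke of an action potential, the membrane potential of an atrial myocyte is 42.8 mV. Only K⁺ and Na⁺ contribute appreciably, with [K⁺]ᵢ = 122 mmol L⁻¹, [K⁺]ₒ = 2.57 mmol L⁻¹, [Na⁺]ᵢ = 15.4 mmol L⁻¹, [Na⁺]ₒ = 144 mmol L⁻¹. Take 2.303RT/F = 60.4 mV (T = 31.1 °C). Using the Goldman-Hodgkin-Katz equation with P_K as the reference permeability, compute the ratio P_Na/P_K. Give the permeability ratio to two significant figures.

Let α = P_Na/P_K. GHK: Vm = 60.4·log₁₀[(Kₒ + α·Naₒ)/(Kᵢ + α·Naᵢ)].
10^(Vm/60.4) = 10^(42.8/60.4) = 5.1122
So 5.1122·(Kᵢ + α·Naᵢ) = Kₒ + α·Naₒ → α = (5.1122·122.0 − 2.57) / (144.0 − 5.1122·15.4)
α = (623.7 − 2.57) / (144.0 − 78.73) = 621.1/65.27 = 9.516

9.5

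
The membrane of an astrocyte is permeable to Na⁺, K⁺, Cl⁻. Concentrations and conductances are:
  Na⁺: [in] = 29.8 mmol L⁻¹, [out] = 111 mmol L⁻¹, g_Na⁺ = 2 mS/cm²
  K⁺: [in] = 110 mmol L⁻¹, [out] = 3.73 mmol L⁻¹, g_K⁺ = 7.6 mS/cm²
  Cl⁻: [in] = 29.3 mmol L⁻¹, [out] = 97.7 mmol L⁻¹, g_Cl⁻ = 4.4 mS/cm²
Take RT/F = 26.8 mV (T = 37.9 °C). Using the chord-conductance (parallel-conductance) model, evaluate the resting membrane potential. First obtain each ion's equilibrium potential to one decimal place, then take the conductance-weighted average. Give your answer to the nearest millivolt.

E_Na⁺ = (26.8/1)·ln(111/29.8) = 35.2 mV
E_K⁺ = (26.8/1)·ln(3.73/110) = -90.7 mV
E_Cl⁻ = (26.8/-1)·ln(97.7/29.3) = -32.3 mV
Vm = (Σ gᵢEᵢ)/(Σ gᵢ) = (2·35.2 + 7.6·-90.7 + 4.4·-32.3) / (2 + 7.6 + 4.4)
= -761.04 / 14 = -54.36 mV

-54 mV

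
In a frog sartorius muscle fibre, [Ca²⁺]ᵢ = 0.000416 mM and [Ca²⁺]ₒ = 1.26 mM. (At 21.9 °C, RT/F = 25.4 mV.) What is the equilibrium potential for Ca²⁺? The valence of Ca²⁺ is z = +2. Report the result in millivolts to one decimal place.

E = (25.4/z) · ln([Ca²⁺]_out/[Ca²⁺]_in) with z = +2.
= (25.4/2) · ln(1.26/0.000416) = 12.70 · ln(3029)
= 12.70 · (8.0159) = 101.80 mV

101.8 mV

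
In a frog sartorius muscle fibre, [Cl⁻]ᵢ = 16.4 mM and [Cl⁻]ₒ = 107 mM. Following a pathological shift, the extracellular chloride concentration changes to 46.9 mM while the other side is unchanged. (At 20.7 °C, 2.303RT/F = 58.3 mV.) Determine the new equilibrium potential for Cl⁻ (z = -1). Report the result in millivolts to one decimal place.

After the shift: [Cl⁻]_out = 46.9, [Cl⁻]_in = 16.4 mM.
E_new = (58.3/-1)·log₁₀(46.9/16.4) = -58.30 · (0.4563) = -26.60 mV

-26.6 mV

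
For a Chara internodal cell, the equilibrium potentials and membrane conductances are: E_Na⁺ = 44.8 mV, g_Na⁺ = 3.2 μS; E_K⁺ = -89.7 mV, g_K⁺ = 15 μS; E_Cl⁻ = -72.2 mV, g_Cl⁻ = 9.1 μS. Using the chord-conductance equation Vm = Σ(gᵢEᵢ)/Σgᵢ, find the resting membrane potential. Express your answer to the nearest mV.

Σ gᵢEᵢ = 3.2·(44.8) + 15·(-89.7) + 9.1·(-72.2) = -1859.16
Σ gᵢ = 3.2 + 15 + 9.1 = 27.3
Vm = -1859.16 / 27.3 = -68.10 mV

-68 mV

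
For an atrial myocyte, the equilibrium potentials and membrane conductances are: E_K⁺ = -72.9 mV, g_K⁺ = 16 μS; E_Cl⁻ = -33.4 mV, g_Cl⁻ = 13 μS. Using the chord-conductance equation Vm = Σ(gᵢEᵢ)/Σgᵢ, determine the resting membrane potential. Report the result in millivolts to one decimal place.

Σ gᵢEᵢ = 16·(-72.9) + 13·(-33.4) = -1600.60
Σ gᵢ = 16 + 13 = 29
Vm = -1600.60 / 29 = -55.19 mV

-55.2 mV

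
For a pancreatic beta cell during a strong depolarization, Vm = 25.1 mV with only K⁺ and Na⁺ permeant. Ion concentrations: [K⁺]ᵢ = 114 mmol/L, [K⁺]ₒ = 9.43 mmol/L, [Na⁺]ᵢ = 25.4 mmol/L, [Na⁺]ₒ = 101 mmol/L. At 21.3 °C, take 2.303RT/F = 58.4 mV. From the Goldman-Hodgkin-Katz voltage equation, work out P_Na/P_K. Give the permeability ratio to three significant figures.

Let α = P_Na/P_K. GHK: Vm = 58.4·log₁₀[(Kₒ + α·Naₒ)/(Kᵢ + α·Naᵢ)].
10^(Vm/58.4) = 10^(25.1/58.4) = 2.6903
So 2.6903·(Kᵢ + α·Naᵢ) = Kₒ + α·Naₒ → α = (2.6903·114.0 − 9.43) / (101.0 − 2.6903·25.4)
α = (306.7 − 9.43) / (101.0 − 68.33) = 297.3/32.67 = 9.1

9.10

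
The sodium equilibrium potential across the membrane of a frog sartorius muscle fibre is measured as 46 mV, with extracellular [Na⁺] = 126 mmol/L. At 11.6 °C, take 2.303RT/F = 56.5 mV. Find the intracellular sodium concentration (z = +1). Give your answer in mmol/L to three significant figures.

Nernst: E = (56.5/1) · log₁₀([out]/[in]), so log₁₀([out]/[in]) = 46.0 × 1 / 56.5 = 0.8142.
[out]/[in] = 10^(0.8142) = 6.519.
[in] = 126 / 6.519 = 19.33 mmol/L.

19.3 mmol/L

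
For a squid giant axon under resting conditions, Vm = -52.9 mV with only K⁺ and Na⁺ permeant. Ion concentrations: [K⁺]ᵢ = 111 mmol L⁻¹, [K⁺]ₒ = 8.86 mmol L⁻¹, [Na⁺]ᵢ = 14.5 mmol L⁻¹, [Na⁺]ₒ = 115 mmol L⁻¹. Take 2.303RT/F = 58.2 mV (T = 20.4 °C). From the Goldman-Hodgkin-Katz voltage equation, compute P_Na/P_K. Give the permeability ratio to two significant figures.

Let α = P_Na/P_K. GHK: Vm = 58.2·log₁₀[(Kₒ + α·Naₒ)/(Kᵢ + α·Naᵢ)].
10^(Vm/58.2) = 10^(-52.9/58.2) = 0.12333
So 0.12333·(Kᵢ + α·Naᵢ) = Kₒ + α·Naₒ → α = (0.12333·111.0 − 8.86) / (115.0 − 0.12333·14.5)
α = (13.69 − 8.86) / (115.0 − 1.788) = 4.83/113.2 = 0.04266

0.043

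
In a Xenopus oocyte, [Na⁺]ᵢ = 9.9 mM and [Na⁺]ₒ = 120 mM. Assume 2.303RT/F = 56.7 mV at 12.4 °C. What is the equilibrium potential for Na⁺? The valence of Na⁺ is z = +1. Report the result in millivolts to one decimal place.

61.4 mV

E = (56.7/z) · log₁₀([Na⁺]_out/[Na⁺]_in) with z = +1.
= (56.7/1) · log₁₀(120/9.9) = 56.70 · log₁₀(12.12)
= 56.70 · (1.0835) = 61.44 mV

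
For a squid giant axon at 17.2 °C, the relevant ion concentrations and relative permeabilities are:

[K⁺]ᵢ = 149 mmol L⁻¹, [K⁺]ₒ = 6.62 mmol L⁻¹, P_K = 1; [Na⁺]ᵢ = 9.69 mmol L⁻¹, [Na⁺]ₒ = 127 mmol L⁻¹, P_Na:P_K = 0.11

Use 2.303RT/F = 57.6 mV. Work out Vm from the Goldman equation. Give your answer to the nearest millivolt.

-50 mV

Vm = 57.6 · log₁₀[(Σ P·[cation]ₒ + Σ P·[anion]ᵢ) / (Σ P·[cation]ᵢ + Σ P·[anion]ₒ)]
Numerator = 1×6.62 + 0.11×127 = 20.59
Denominator = 1×149 + 0.11×9.69 = 150.1
Vm = 57.6 · log₁₀(0.13721) = 57.6 × (-0.8626) = -49.69 mV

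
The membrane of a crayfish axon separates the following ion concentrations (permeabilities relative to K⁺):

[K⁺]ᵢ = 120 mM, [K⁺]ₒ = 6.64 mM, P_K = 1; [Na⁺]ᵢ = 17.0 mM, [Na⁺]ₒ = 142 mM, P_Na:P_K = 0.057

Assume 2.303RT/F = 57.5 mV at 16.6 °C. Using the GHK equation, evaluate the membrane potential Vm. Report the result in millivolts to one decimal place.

-52.6 mV

Vm = 57.5 · log₁₀[(Σ P·[cation]ₒ + Σ P·[anion]ᵢ) / (Σ P·[cation]ᵢ + Σ P·[anion]ₒ)]
Numerator = 1×6.64 + 0.057×142 = 14.73
Denominator = 1×120 + 0.057×17.0 = 121
Vm = 57.5 · log₁₀(0.1218) = 57.5 × (-0.9144) = -52.58 mV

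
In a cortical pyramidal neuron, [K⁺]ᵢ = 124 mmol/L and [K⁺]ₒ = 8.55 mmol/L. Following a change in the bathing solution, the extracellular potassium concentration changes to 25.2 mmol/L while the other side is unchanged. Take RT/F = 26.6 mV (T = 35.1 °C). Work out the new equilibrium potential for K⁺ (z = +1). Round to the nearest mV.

-42 mV

After the shift: [K⁺]_out = 25.2, [K⁺]_in = 124 mmol/L.
E_new = (26.6/1)·ln(25.2/124) = 26.60 · (-1.5934) = -42.39 mV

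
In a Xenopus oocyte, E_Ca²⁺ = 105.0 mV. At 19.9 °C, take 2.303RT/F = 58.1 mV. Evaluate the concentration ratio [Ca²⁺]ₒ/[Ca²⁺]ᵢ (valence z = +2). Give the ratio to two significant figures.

4100

log₁₀([out]/[in]) = E·z/(58.1) = 105.0 × 2 / 58.1 = 3.6145
[out]/[in] = 10^(3.6145) = 4116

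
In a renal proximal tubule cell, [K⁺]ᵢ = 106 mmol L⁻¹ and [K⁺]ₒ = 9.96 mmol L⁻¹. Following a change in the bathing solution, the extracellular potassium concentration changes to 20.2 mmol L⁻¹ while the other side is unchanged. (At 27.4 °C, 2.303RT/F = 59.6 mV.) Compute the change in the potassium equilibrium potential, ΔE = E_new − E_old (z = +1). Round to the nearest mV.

18 mV

E_old = (59.6/1)·log₁₀(9.96/106) = -61.21 mV
E_new = (59.6/1)·log₁₀(20.2/106) = -42.91 mV
ΔE = -42.91 − (-61.21) = 18.30 mV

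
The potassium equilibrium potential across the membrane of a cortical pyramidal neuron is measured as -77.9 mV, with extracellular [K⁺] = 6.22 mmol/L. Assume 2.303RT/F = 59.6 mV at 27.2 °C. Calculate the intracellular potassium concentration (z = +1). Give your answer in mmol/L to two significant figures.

Nernst: E = (59.6/1) · log₁₀([out]/[in]), so log₁₀([out]/[in]) = -77.9 × 1 / 59.6 = -1.3070.
[out]/[in] = 10^(-1.3070) = 0.04931.
[in] = 6.22 / 0.04931 = 126.1 mmol/L.

130 mmol/L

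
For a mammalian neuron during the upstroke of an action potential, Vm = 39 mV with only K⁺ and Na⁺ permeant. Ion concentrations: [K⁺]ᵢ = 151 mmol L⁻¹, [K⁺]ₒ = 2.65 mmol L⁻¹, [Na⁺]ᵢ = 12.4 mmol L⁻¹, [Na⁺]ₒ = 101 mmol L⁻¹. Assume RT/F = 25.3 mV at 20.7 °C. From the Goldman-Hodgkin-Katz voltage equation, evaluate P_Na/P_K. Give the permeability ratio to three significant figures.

16.3

Let α = P_Na/P_K. GHK: Vm = 25.3·ln[(Kₒ + α·Naₒ)/(Kᵢ + α·Naᵢ)].
e^(Vm/25.3) = e^(39.0/25.3) = 4.6716
So 4.6716·(Kᵢ + α·Naᵢ) = Kₒ + α·Naₒ → α = (4.6716·151.0 − 2.65) / (101.0 − 4.6716·12.4)
α = (705.4 − 2.65) / (101.0 − 57.93) = 702.8/43.07 = 16.32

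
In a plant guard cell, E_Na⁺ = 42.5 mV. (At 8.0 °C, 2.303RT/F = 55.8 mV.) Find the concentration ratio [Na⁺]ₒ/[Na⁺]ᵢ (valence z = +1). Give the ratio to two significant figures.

log₁₀([out]/[in]) = E·z/(55.8) = 42.5 × 1 / 55.8 = 0.7616
[out]/[in] = 10^(0.7616) = 5.776

5.8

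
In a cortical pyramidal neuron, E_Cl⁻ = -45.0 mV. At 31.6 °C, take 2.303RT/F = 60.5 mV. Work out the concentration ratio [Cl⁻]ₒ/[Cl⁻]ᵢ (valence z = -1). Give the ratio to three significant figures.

5.54

log₁₀([out]/[in]) = E·z/(60.5) = -45.0 × -1 / 60.5 = 0.7438
[out]/[in] = 10^(0.7438) = 5.544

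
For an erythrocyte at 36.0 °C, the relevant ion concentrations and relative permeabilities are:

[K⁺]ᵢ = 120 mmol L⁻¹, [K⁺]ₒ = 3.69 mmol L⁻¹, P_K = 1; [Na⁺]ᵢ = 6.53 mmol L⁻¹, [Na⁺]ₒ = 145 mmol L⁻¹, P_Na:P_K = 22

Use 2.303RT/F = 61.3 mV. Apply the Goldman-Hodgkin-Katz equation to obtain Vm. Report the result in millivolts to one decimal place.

66.4 mV

Vm = 61.3 · log₁₀[(Σ P·[cation]ₒ + Σ P·[anion]ᵢ) / (Σ P·[cation]ᵢ + Σ P·[anion]ₒ)]
Numerator = 1×3.69 + 22×145 = 3194
Denominator = 1×120 + 22×6.53 = 263.7
Vm = 61.3 · log₁₀(12.113) = 61.3 × (1.0832) = 66.40 mV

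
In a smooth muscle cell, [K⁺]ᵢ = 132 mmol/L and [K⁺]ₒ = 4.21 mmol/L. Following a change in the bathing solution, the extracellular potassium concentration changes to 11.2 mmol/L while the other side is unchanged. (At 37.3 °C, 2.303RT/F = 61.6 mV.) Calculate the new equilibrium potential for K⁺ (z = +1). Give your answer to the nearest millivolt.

-66 mV

After the shift: [K⁺]_out = 11.2, [K⁺]_in = 132 mmol/L.
E_new = (61.6/1)·log₁₀(11.2/132) = 61.60 · (-1.0714) = -66.00 mV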